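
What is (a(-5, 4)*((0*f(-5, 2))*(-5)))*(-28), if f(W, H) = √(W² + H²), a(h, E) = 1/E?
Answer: 0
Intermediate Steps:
f(W, H) = √(H² + W²)
(a(-5, 4)*((0*f(-5, 2))*(-5)))*(-28) = (((0*√(2² + (-5)²))*(-5))/4)*(-28) = (((0*√(4 + 25))*(-5))/4)*(-28) = (((0*√29)*(-5))/4)*(-28) = ((0*(-5))/4)*(-28) = ((¼)*0)*(-28) = 0*(-28) = 0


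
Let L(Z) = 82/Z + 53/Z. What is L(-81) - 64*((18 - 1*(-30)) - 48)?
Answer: -5/3 ≈ -1.6667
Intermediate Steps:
L(Z) = 135/Z
L(-81) - 64*((18 - 1*(-30)) - 48) = 135/(-81) - 64*((18 - 1*(-30)) - 48) = 135*(-1/81) - 64*((18 + 30) - 48) = -5/3 - 64*(48 - 48) = -5/3 - 64*0 = -5/3 + 0 = -5/3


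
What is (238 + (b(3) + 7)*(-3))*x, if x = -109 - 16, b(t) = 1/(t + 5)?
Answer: -216625/8 ≈ -27078.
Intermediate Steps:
b(t) = 1/(5 + t)
x = -125
(238 + (b(3) + 7)*(-3))*x = (238 + (1/(5 + 3) + 7)*(-3))*(-125) = (238 + (1/8 + 7)*(-3))*(-125) = (238 + (57/8)*(-3))*(-125) = (238 - 171/8)*(-125) = (1733/8)*(-125) = -216625/8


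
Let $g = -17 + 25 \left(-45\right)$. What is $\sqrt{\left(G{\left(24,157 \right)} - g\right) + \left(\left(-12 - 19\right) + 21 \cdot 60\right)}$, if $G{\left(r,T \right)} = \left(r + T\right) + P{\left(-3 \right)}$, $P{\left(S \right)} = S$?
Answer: $\sqrt{2549} \approx 50.488$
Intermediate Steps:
$G{\left(r,T \right)} = -3 + T + r$ ($G{\left(r,T \right)} = \left(r + T\right) - 3 = \left(T + r\right) - 3 = -3 + T + r$)
$g = -1142$ ($g = -17 - 1125 = -1142$)
$\sqrt{\left(G{\left(24,157 \right)} - g\right) + \left(\left(-12 - 19\right) + 21 \cdot 60\right)} = \sqrt{\left(\left(-3 + 157 + 24\right) - -1142\right) + \left(\left(-12 - 19\right) + 21 \cdot 60\right)} = \sqrt{\left(178 + 1142\right) + \left(\left(-12 - 19\right) + 1260\right)} = \sqrt{1320 + \left(-31 + 1260\right)} = \sqrt{1320 + 1229} = \sqrt{2549}$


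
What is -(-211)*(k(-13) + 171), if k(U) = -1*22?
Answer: 31439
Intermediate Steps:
k(U) = -22
-(-211)*(k(-13) + 171) = -(-211)*(-22 + 171) = -(-211)*149 = -1*(-31439) = 31439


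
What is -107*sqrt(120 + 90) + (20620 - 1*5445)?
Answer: 15175 - 107*sqrt(210) ≈ 13624.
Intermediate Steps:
-107*sqrt(120 + 90) + (20620 - 1*5445) = -107*sqrt(210) + (20620 - 5445) = -107*sqrt(210) + 15175 = 15175 - 107*sqrt(210)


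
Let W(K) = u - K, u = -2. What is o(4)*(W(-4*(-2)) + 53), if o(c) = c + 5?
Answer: 387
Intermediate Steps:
o(c) = 5 + c
W(K) = -2 - K
o(4)*(W(-4*(-2)) + 53) = (5 + 4)*((-2 - (-4)*(-2)) + 53) = 9*((-2 - 1*8) + 53) = 9*((-2 - 8) + 53) = 9*(-10 + 53) = 9*43 = 387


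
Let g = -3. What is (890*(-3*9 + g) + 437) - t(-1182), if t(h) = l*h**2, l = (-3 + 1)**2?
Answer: -5614759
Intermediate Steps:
l = 4 (l = (-2)**2 = 4)
t(h) = 4*h**2
(890*(-3*9 + g) + 437) - t(-1182) = (890*(-3*9 - 3) + 437) - 4*(-1182)**2 = (890*(-27 - 3) + 437) - 4*1397124 = (890*(-30) + 437) - 1*5588496 = (-26700 + 437) - 5588496 = -26263 - 5588496 = -5614759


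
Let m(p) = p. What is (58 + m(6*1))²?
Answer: 4096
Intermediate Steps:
(58 + m(6*1))² = (58 + 6*1)² = (58 + 6)² = 64² = 4096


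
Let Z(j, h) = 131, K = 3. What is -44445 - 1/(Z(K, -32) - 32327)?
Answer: -1430951219/32196 ≈ -44445.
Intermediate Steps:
-44445 - 1/(Z(K, -32) - 32327) = -44445 - 1/(131 - 32327) = -44445 - 1/(-32196) = -44445 - 1*(-1/32196) = -44445 + 1/32196 = -1430951219/32196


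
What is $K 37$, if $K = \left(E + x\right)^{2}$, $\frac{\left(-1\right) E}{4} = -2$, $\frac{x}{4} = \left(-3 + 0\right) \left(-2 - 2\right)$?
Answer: $116032$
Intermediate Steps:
$x = 48$ ($x = 4 \left(-3 + 0\right) \left(-2 - 2\right) = 4 \left(\left(-3\right) \left(-4\right)\right) = 4 \cdot 12 = 48$)
$E = 8$ ($E = \left(-4\right) \left(-2\right) = 8$)
$K = 3136$ ($K = \left(8 + 48\right)^{2} = 56^{2} = 3136$)
$K 37 = 3136 \cdot 37 = 116032$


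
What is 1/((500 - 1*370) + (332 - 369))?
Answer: 1/93 ≈ 0.010753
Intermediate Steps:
1/((500 - 1*370) + (332 - 369)) = 1/((500 - 370) - 37) = 1/(130 - 37) = 1/93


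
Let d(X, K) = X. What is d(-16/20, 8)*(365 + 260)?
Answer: -500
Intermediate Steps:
d(-16/20, 8)*(365 + 260) = (-16/20)*(365 + 260) = -16*1/20*625 = -4/5*625 = -500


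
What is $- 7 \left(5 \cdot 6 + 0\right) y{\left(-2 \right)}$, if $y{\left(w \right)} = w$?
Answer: $420$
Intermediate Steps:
$- 7 \left(5 \cdot 6 + 0\right) y{\left(-2 \right)} = - 7 \left(5 \cdot 6 + 0\right) \left(-2\right) = - 7 \left(30 + 0\right) \left(-2\right) = \left(-7\right) 30 \left(-2\right) = \left(-210\right) \left(-2\right) = 420$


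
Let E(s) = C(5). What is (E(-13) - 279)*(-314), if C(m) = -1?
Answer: 87920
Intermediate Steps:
E(s) = -1
(E(-13) - 279)*(-314) = (-1 - 279)*(-314) = -280*(-314) = 87920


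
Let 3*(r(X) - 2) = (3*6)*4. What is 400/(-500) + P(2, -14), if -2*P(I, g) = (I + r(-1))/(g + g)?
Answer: -3/10 ≈ -0.30000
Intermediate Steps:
r(X) = 26 (r(X) = 2 + ((3*6)*4)/3 = 2 + (18*4)/3 = 2 + (⅓)*72 = 2 + 24 = 26)
P(I, g) = -(26 + I)/(4*g) (P(I, g) = -(I + 26)/(2*(g + g)) = -(26 + I)/(2*(2*g)) = -(26 + I)*1/(2*g)/2 = -(26 + I)/(4*g))
400/(-500) + P(2, -14) = 400/(-500) + (¼)*(-26 - 1*2)/(-14) = 400*(-1/500) + (¼)*(-1/14)*(-26 - 2) = -⅘ + (¼)*(-1/14)*(-28) = -⅘ + ½ = -3/10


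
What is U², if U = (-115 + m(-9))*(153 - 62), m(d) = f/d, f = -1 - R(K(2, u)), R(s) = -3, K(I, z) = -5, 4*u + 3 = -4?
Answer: 8905130689/81 ≈ 1.0994e+8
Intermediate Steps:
u = -7/4 (u = -¾ + (¼)*(-4) = -¾ - 1 = -7/4 ≈ -1.7500)
f = 2 (f = -1 - 1*(-3) = -1 + 3 = 2)
m(d) = 2/d
U = -94367/9 (U = (-115 + 2/(-9))*(153 - 62) = (-115 + 2*(-⅑))*91 = (-115 - 2/9)*91 = -1037/9*91 = -94367/9 ≈ -10485.)
U² = (-94367/9)² = 8905130689/81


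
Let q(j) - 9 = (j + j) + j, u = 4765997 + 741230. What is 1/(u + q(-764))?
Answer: 1/5504944 ≈ 1.8165e-7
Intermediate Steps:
u = 5507227
q(j) = 9 + 3*j (q(j) = 9 + ((j + j) + j) = 9 + (2*j + j) = 9 + 3*j)
1/(u + q(-764)) = 1/(5507227 + (9 + 3*(-764))) = 1/(5507227 + (9 - 2292)) = 1/(5507227 - 2283) = 1/5504944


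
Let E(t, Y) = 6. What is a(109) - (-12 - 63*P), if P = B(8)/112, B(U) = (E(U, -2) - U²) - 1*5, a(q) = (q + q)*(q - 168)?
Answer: -206167/16 ≈ -12885.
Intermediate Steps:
a(q) = 2*q*(-168 + q) (a(q) = (2*q)*(-168 + q) = 2*q*(-168 + q))
B(U) = 1 - U² (B(U) = (6 - U²) - 1*5 = (6 - U²) - 5 = 1 - U²)
P = -9/16 (P = (1 - 1*8²)/112 = (1 - 1*64)*(1/112) = (1 - 64)*(1/112) = -63*1/112 = -9/16 ≈ -0.56250)
a(109) - (-12 - 63*P) = 2*109*(-168 + 109) - (-12 - 63*(-9/16)) = 2*109*(-59) - (-12 + 567/16) = -12862 - 1*375/16 = -12862 - 375/16 = -206167/16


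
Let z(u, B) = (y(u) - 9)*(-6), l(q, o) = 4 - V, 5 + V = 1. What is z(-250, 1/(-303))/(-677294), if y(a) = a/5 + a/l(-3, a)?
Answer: -1083/1354588 ≈ -0.00079951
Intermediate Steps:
V = -4 (V = -5 + 1 = -4)
l(q, o) = 8 (l(q, o) = 4 - 1*(-4) = 4 + 4 = 8)
y(a) = 13*a/40 (y(a) = a/5 + a/8 = 13*a/40)
z(u, B) = 54 - 39*u/20 (z(u, B) = (13*u/40 - 9)*(-6) = (-9 + 13*u/40)*(-6) = 54 - 39*u/20)
z(-250, 1/(-303))/(-677294) = (54 - 39/20*(-250))/(-677294) = (54 + 975/2)*(-1/677294) = (1083/2)*(-1/677294) = -1083/1354588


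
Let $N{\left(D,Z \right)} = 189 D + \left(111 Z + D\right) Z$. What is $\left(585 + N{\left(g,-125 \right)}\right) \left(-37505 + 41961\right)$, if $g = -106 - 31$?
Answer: $7691911552$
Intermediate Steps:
$g = -137$ ($g = -106 - 31 = -137$)
$N{\left(D,Z \right)} = 189 D + Z \left(D + 111 Z\right)$ ($N{\left(D,Z \right)} = 189 D + \left(D + 111 Z\right) Z = 189 D + Z \left(D + 111 Z\right)$)
$\left(585 + N{\left(g,-125 \right)}\right) \left(-37505 + 41961\right) = \left(585 + \left(111 \left(-125\right)^{2} + 189 \left(-137\right) - -17125\right)\right) \left(-37505 + 41961\right) = \left(585 + \left(111 \cdot 15625 - 25893 + 17125\right)\right) 4456 = \left(585 + \left(1734375 - 25893 + 17125\right)\right) 4456 = \left(585 + 1725607\right) 4456 = 1726192 \cdot 4456 = 7691911552$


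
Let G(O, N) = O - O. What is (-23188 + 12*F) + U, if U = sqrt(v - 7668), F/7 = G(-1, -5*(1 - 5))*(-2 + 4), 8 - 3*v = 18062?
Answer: -23188 + I*sqrt(13686) ≈ -23188.0 + 116.99*I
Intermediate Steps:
v = -6018 (v = 8/3 - 1/3*18062 = 8/3 - 18062/3 = -6018)
G(O, N) = 0
F = 0 (F = 7*(0*(-2 + 4)) = 7*(0*2) = 7*0 = 0)
U = I*sqrt(13686) (U = sqrt(-6018 - 7668) = sqrt(-13686) = I*sqrt(13686) ≈ 116.99*I)
(-23188 + 12*F) + U = (-23188 + 12*0) + I*sqrt(13686) = (-23188 + 0) + I*sqrt(13686) = -23188 + I*sqrt(13686)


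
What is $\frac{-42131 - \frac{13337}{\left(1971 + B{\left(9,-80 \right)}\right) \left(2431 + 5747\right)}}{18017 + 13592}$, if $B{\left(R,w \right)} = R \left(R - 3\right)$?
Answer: $- \frac{697708332287}{523459264050} \approx -1.3329$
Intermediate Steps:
$B{\left(R,w \right)} = R \left(-3 + R\right)$
$\frac{-42131 - \frac{13337}{\left(1971 + B{\left(9,-80 \right)}\right) \left(2431 + 5747\right)}}{18017 + 13592} = \frac{-42131 - \frac{13337}{\left(1971 + 9 \left(-3 + 9\right)\right) \left(2431 + 5747\right)}}{18017 + 13592} = \frac{-42131 - \frac{13337}{\left(1971 + 9 \cdot 6\right) 8178}}{31609} = \left(-42131 - \frac{13337}{\left(1971 + 54\right) 8178}\right) \frac{1}{31609} = \left(-42131 - \frac{13337}{2025 \cdot 8178}\right) \frac{1}{31609} = \left(-42131 - \frac{13337}{16560450}\right) \frac{1}{31609} = \left(- \frac{697708332287}{16560450}\right) \frac{1}{31609} = - \frac{697708332287}{523459264050}$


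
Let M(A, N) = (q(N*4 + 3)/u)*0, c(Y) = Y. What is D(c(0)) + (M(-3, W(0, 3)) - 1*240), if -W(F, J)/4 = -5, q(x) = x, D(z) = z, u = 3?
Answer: -240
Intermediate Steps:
W(F, J) = 20 (W(F, J) = -4*(-5) = 20)
M(A, N) = 0 (M(A, N) = ((N*4 + 3)/3)*0 = ((4*N + 3)/3)*0 = ((3 + 4*N)/3)*0 = (1 + 4*N/3)*0 = 0)
D(c(0)) + (M(-3, W(0, 3)) - 1*240) = 0 + (0 - 1*240) = 0 + (0 - 240) = 0 - 240 = -240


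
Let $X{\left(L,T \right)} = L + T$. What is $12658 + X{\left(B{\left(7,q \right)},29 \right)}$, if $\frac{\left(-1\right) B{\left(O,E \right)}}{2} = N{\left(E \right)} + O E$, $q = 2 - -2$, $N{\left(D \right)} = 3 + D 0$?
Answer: $12625$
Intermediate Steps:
$N{\left(D \right)} = 3$ ($N{\left(D \right)} = 3 + 0 = 3$)
$q = 4$ ($q = 2 + 2 = 4$)
$B{\left(O,E \right)} = -6 - 2 E O$ ($B{\left(O,E \right)} = - 2 \left(3 + O E\right) = - 2 \left(3 + E O\right) = -6 - 2 E O$)
$12658 + X{\left(B{\left(7,q \right)},29 \right)} = 12658 + \left(\left(-6 - 8 \cdot 7\right) + 29\right) = 12658 + \left(\left(-6 - 56\right) + 29\right) = 12658 + \left(-62 + 29\right) = 12658 - 33 = 12625$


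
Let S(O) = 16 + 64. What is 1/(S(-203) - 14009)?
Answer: -1/13929 ≈ -7.1793e-5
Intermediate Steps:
S(O) = 80
1/(S(-203) - 14009) = 1/(80 - 14009) = 1/(-13929) = -1/13929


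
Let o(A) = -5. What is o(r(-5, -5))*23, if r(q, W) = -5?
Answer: -115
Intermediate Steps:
o(r(-5, -5))*23 = -5*23 = -115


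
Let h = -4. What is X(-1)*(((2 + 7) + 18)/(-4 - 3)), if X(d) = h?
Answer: 108/7 ≈ 15.429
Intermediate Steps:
X(d) = -4
X(-1)*(((2 + 7) + 18)/(-4 - 3)) = -4*((2 + 7) + 18)/(-4 - 3) = -4*(9 + 18)/(-7) = -108*(-1)/7 = -4*(-27/7) = 108/7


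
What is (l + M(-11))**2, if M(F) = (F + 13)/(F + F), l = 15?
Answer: 26896/121 ≈ 222.28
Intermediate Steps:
M(F) = (13 + F)/(2*F) (M(F) = (13 + F)/((2*F)) = (13 + F)*(1/(2*F)) = (13 + F)/(2*F))
(l + M(-11))**2 = (15 + (1/2)*(13 - 11)/(-11))**2 = (15 + (1/2)*(-1/11)*2)**2 = (15 - 1/11)**2 = (164/11)**2 = 26896/121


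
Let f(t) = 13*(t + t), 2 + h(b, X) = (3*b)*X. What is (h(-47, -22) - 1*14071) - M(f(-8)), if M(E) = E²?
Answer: -54235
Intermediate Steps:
h(b, X) = -2 + 3*X*b (h(b, X) = -2 + (3*b)*X = -2 + 3*X*b)
f(t) = 26*t (f(t) = 13*(2*t) = 26*t)
(h(-47, -22) - 1*14071) - M(f(-8)) = ((-2 + 3*(-22)*(-47)) - 1*14071) - (26*(-8))² = ((-2 + 3102) - 14071) - 1*(-208)² = (3100 - 14071) - 1*43264 = -10971 - 43264 = -54235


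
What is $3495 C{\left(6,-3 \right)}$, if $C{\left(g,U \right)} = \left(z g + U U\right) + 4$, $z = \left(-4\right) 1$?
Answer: $-38445$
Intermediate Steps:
$z = -4$
$C{\left(g,U \right)} = 4 + U^{2} - 4 g$ ($C{\left(g,U \right)} = \left(- 4 g + U U\right) + 4 = \left(- 4 g + U^{2}\right) + 4 = \left(U^{2} - 4 g\right) + 4 = 4 + U^{2} - 4 g$)
$3495 C{\left(6,-3 \right)} = 3495 \left(4 + \left(-3\right)^{2} - 24\right) = 3495 \left(4 + 9 - 24\right) = 3495 \left(-11\right) = -38445$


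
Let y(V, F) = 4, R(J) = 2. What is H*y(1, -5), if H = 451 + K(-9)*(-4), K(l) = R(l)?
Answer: 1772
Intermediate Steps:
K(l) = 2
H = 443 (H = 451 + 2*(-4) = 451 - 8 = 443)
H*y(1, -5) = 443*4 = 1772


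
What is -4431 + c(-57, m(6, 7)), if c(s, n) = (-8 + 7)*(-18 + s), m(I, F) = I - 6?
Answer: -4356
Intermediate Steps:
m(I, F) = -6 + I
c(s, n) = 18 - s (c(s, n) = -(-18 + s) = 18 - s)
-4431 + c(-57, m(6, 7)) = -4431 + (18 - 1*(-57)) = -4431 + (18 + 57) = -4431 + 75 = -4356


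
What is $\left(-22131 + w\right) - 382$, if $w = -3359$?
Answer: $-25872$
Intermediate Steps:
$\left(-22131 + w\right) - 382 = \left(-22131 - 3359\right) - 382 = -25490 - 382 = -25872$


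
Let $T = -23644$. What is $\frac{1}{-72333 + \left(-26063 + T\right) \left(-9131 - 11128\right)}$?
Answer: $\frac{1}{1006941780} \approx 9.9311 \cdot 10^{-10}$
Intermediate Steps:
$\frac{1}{-72333 + \left(-26063 + T\right) \left(-9131 - 11128\right)} = \frac{1}{-72333 + \left(-26063 - 23644\right) \left(-9131 - 11128\right)} = \frac{1}{-72333 - -1007014113} = \frac{1}{-72333 + 1007014113} = \frac{1}{1006941780}$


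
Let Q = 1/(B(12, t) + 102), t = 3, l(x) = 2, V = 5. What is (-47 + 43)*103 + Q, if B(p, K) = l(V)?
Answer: -42847/104 ≈ -411.99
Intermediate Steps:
B(p, K) = 2
Q = 1/104 (Q = 1/(2 + 102) = 1/104 ≈ 0.0096154)
(-47 + 43)*103 + Q = (-47 + 43)*103 + 1/104 = -4*103 + 1/104 = -412 + 1/104 = -42847/104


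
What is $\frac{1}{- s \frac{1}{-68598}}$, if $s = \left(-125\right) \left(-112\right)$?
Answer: $\frac{34299}{7000} \approx 4.8999$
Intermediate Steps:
$s = 14000$
$\frac{1}{- s \frac{1}{-68598}} = \frac{1}{\left(-1\right) 14000 \frac{1}{-68598}} = \frac{1}{\left(-14000\right) \left(- \frac{1}{68598}\right)} = \frac{1}{\frac{7000}{34299}} = \frac{34299}{7000}$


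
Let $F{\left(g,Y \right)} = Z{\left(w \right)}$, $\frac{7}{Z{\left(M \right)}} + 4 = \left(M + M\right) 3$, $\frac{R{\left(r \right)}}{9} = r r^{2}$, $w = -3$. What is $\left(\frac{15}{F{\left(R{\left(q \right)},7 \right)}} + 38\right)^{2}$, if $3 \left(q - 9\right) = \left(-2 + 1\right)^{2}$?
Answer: $\frac{4096}{49} \approx 83.592$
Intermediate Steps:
$q = \frac{28}{3}$ ($q = 9 + \frac{\left(-2 + 1\right)^{2}}{3} = 9 + \frac{\left(-1\right)^{2}}{3} = 9 + \frac{1}{3} \cdot 1 = 9 + \frac{1}{3} = \frac{28}{3} \approx 9.3333$)
$R{\left(r \right)} = 9 r^{3}$ ($R{\left(r \right)} = 9 r r^{2} = 9 r^{3}$)
$Z{\left(M \right)} = \frac{7}{-4 + 6 M}$ ($Z{\left(M \right)} = \frac{7}{-4 + \left(M + M\right) 3} = \frac{7}{-4 + 2 M 3} = \frac{7}{-4 + 6 M}$)
$F{\left(g,Y \right)} = - \frac{7}{22}$ ($F{\left(g,Y \right)} = \frac{7}{2 \left(-2 + 3 \left(-3\right)\right)} = \frac{7}{2 \left(-2 - 9\right)} = \frac{7}{2 \left(-11\right)} = \frac{7}{2} \left(- \frac{1}{11}\right) = - \frac{7}{22}$)
$\left(\frac{15}{F{\left(R{\left(q \right)},7 \right)}} + 38\right)^{2} = \left(\frac{15}{- \frac{7}{22}} + 38\right)^{2} = \left(15 \left(- \frac{22}{7}\right) + 38\right)^{2} = \left(- \frac{330}{7} + 38\right)^{2} = \left(- \frac{64}{7}\right)^{2} = \frac{4096}{49}$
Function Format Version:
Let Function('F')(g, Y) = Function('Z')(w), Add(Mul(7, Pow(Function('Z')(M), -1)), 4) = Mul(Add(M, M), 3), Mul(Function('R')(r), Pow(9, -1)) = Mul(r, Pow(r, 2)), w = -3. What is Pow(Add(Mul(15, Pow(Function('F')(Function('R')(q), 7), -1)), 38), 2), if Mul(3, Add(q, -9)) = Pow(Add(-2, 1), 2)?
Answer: Rational(4096, 49) ≈ 83.592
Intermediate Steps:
q = Rational(28, 3) (q = Add(9, Mul(Rational(1, 3), Pow(Add(-2, 1), 2))) = Add(9, Mul(Rational(1, 3), Pow(-1, 2))) = Add(9, Mul(Rational(1, 3), 1)) = Add(9, Rational(1, 3)) = Rational(28, 3) ≈ 9.3333)
Function('R')(r) = Mul(9, Pow(r, 3)) (Function('R')(r) = Mul(9, Mul(r, Pow(r, 2))) = Mul(9, Pow(r, 3)))
Function('Z')(M) = Mul(7, Pow(Add(-4, Mul(6, M)), -1)) (Function('Z')(M) = Mul(7, Pow(Add(-4, Mul(Add(M, M), 3)), -1)) = Mul(7, Pow(Add(-4, Mul(Mul(2, M), 3)), -1)) = Mul(7, Pow(Add(-4, Mul(6, M)), -1)))
Function('F')(g, Y) = Rational(-7, 22) (Function('F')(g, Y) = Mul(Rational(7, 2), Pow(Add(-2, Mul(3, -3)), -1)) = Mul(Rational(7, 2), Pow(Add(-2, -9), -1)) = Mul(Rational(7, 2), Pow(-11, -1)) = Mul(Rational(7, 2), Rational(-1, 11)) = Rational(-7, 22))
Pow(Add(Mul(15, Pow(Function('F')(Function('R')(q), 7), -1)), 38), 2) = Pow(Add(Mul(15, Pow(Rational(-7, 22), -1)), 38), 2) = Pow(Add(Mul(15, Rational(-22, 7)), 38), 2) = Pow(Add(Rational(-330, 7), 38), 2) = Pow(Rational(-64, 7), 2) = Rational(4096, 49)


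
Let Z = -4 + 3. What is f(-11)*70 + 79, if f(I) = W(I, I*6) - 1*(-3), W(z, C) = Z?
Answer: 219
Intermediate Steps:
Z = -1
W(z, C) = -1
f(I) = 2 (f(I) = -1 - 1*(-3) = -1 + 3 = 2)
f(-11)*70 + 79 = 2*70 + 79 = 140 + 79 = 219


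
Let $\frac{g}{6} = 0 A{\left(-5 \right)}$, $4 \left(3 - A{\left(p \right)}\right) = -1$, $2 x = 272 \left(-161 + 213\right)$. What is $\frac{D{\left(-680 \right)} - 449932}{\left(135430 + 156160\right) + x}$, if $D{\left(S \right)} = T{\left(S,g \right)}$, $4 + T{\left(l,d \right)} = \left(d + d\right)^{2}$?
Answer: $- \frac{224968}{149331} \approx -1.5065$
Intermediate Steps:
$x = 7072$ ($x = \frac{272 \left(-161 + 213\right)}{2} = \frac{272 \cdot 52}{2} = \frac{1}{2} \cdot 14144 = 7072$)
$A{\left(p \right)} = \frac{13}{4}$ ($A{\left(p \right)} = 3 - - \frac{1}{4} = 3 + \frac{1}{4} = \frac{13}{4}$)
$g = 0$ ($g = 6 \cdot 0 \cdot \frac{13}{4} = 6 \cdot 0 = 0$)
$T{\left(l,d \right)} = -4 + 4 d^{2}$ ($T{\left(l,d \right)} = -4 + \left(d + d\right)^{2} = -4 + \left(2 d\right)^{2} = -4 + 4 d^{2}$)
$D{\left(S \right)} = -4$ ($D{\left(S \right)} = -4 + 4 \cdot 0^{2} = -4 + 4 \cdot 0 = -4 + 0 = -4$)
$\frac{D{\left(-680 \right)} - 449932}{\left(135430 + 156160\right) + x} = \frac{-4 - 449932}{\left(135430 + 156160\right) + 7072} = - \frac{449936}{291590 + 7072} = - \frac{449936}{298662} = \left(-449936\right) \frac{1}{298662} = - \frac{224968}{149331}$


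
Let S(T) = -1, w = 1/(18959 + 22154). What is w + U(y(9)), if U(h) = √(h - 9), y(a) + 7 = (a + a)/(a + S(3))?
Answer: 1/41113 + I*√55/2 ≈ 2.4323e-5 + 3.7081*I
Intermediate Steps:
w = 1/41113 ≈ 2.4323e-5
y(a) = -7 + 2*a/(-1 + a) (y(a) = -7 + (a + a)/(a - 1) = -7 + (2*a)/(-1 + a) = -7 + 2*a/(-1 + a))
U(h) = √(-9 + h)
w + U(y(9)) = 1/41113 + √(-9 + (7 - 5*9)/(-1 + 9)) = 1/41113 + √(-9 + (7 - 45)/8) = 1/41113 + √(-9 + (⅛)*(-38)) = 1/41113 + √(-9 - 19/4) = 1/41113 + √(-55/4) = 1/41113 + I*√55/2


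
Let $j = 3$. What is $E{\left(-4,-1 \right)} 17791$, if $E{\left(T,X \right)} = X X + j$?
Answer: $71164$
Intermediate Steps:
$E{\left(T,X \right)} = 3 + X^{2}$ ($E{\left(T,X \right)} = X X + 3 = X^{2} + 3 = 3 + X^{2}$)
$E{\left(-4,-1 \right)} 17791 = \left(3 + \left(-1\right)^{2}\right) 17791 = \left(3 + 1\right) 17791 = 4 \cdot 17791 = 71164$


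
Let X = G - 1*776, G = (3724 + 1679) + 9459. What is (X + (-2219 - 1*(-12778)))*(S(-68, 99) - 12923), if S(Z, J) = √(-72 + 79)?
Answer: -318487335 + 24645*√7 ≈ -3.1842e+8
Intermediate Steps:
S(Z, J) = √7
G = 14862 (G = 5403 + 9459 = 14862)
X = 14086 (X = 14862 - 1*776 = 14862 - 776 = 14086)
(X + (-2219 - 1*(-12778)))*(S(-68, 99) - 12923) = (14086 + (-2219 - 1*(-12778)))*(√7 - 12923) = (14086 + (-2219 + 12778))*(-12923 + √7) = (14086 + 10559)*(-12923 + √7) = 24645*(-12923 + √7) = -318487335 + 24645*√7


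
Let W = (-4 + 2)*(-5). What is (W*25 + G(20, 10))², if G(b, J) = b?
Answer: 72900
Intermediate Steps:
W = 10 (W = -2*(-5) = 10)
(W*25 + G(20, 10))² = (10*25 + 20)² = (250 + 20)² = 270² = 72900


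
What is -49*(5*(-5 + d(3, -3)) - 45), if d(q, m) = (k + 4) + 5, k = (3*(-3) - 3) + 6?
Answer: 2695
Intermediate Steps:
k = -6 (k = (-9 - 3) + 6 = -12 + 6 = -6)
d(q, m) = 3 (d(q, m) = (-6 + 4) + 5 = -2 + 5 = 3)
-49*(5*(-5 + d(3, -3)) - 45) = -49*(5*(-5 + 3) - 45) = -49*(5*(-2) - 45) = -49*(-10 - 45) = -49*(-55) = 2695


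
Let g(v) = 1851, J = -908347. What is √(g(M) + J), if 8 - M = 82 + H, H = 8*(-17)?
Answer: 16*I*√3541 ≈ 952.1*I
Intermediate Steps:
H = -136
M = 62 (M = 8 - (82 - 136) = 8 - 1*(-54) = 8 + 54 = 62)
√(g(M) + J) = √(1851 - 908347) = √(-906496) = 16*I*√3541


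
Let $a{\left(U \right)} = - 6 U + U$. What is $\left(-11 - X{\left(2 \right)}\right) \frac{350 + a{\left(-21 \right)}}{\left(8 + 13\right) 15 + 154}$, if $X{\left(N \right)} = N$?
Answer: $- \frac{845}{67} \approx -12.612$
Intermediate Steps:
$a{\left(U \right)} = - 5 U$
$\left(-11 - X{\left(2 \right)}\right) \frac{350 + a{\left(-21 \right)}}{\left(8 + 13\right) 15 + 154} = \left(-11 - 2\right) \frac{350 - -105}{\left(8 + 13\right) 15 + 154} = \left(-11 - 2\right) \frac{350 + 105}{21 \cdot 15 + 154} = - 13 \frac{455}{315 + 154} = - 13 \cdot \frac{455}{469} = - 13 \cdot 455 \cdot \frac{1}{469} = \left(-13\right) \frac{65}{67} = - \frac{845}{67}$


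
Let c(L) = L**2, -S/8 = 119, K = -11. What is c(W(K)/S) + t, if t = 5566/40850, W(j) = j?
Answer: 2524715457/18511259200 ≈ 0.13639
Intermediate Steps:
S = -952 (S = -8*119 = -952)
t = 2783/20425 (t = 5566*(1/40850) = 2783/20425 ≈ 0.13625)
c(W(K)/S) + t = (-11/(-952))**2 + 2783/20425 = (-11*(-1/952))**2 + 2783/20425 = (11/952)**2 + 2783/20425 = 121/906304 + 2783/20425 = 2524715457/18511259200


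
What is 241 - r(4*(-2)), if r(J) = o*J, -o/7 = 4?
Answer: 17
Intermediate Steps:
o = -28 (o = -7*4 = -28)
r(J) = -28*J
241 - r(4*(-2)) = 241 - (-28)*4*(-2) = 241 - (-28)*(-8) = 241 - 1*224 = 241 - 224 = 17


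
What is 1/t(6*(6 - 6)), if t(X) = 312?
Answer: 1/312 ≈ 0.0032051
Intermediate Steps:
1/t(6*(6 - 6)) = 1/312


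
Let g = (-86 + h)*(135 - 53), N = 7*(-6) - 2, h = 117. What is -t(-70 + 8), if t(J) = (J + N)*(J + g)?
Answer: 262880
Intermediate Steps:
N = -44 (N = -42 - 2 = -44)
g = 2542 (g = (-86 + 117)*(135 - 53) = 31*82 = 2542)
t(J) = (-44 + J)*(2542 + J) (t(J) = (J - 44)*(J + 2542) = (-44 + J)*(2542 + J))
-t(-70 + 8) = -(-111848 + (-70 + 8)² + 2498*(-70 + 8)) = -(-111848 + (-62)² + 2498*(-62)) = -(-111848 + 3844 - 154876) = -1*(-262880) = 262880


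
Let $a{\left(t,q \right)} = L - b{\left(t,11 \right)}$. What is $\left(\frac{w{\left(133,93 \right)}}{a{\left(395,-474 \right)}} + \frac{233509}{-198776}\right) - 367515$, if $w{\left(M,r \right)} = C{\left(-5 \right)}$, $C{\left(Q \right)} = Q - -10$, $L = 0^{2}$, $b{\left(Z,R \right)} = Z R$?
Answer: $- \frac{63483400583257}{172736344} \approx -3.6752 \cdot 10^{5}$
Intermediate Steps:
$b{\left(Z,R \right)} = R Z$
$L = 0$
$C{\left(Q \right)} = 10 + Q$ ($C{\left(Q \right)} = Q + 10 = 10 + Q$)
$a{\left(t,q \right)} = - 11 t$ ($a{\left(t,q \right)} = 0 - 11 t = - 11 t$)
$w{\left(M,r \right)} = 5$ ($w{\left(M,r \right)} = 10 - 5 = 5$)
$\left(\frac{w{\left(133,93 \right)}}{a{\left(395,-474 \right)}} + \frac{233509}{-198776}\right) - 367515 = \left(\frac{5}{\left(-11\right) 395} + \frac{233509}{-198776}\right) - 367515 = \left(\frac{5}{-4345} + 233509 \left(- \frac{1}{198776}\right)\right) - 367515 = \left(5 \left(- \frac{1}{4345}\right) - \frac{233509}{198776}\right) - 367515 = \left(- \frac{1}{869} - \frac{233509}{198776}\right) - 367515 = - \frac{203118097}{172736344} - 367515 = - \frac{63483400583257}{172736344}$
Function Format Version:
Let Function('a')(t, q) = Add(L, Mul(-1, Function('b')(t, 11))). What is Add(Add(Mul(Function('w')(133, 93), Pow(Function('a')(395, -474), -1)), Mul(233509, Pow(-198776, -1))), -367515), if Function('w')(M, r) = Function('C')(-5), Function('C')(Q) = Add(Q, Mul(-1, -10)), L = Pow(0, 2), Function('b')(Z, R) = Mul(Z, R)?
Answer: Rational(-63483400583257, 172736344) ≈ -3.6752e+5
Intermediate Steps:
Function('b')(Z, R) = Mul(R, Z)
L = 0
Function('C')(Q) = Add(10, Q) (Function('C')(Q) = Add(Q, 10) = Add(10, Q))
Function('a')(t, q) = Mul(-11, t) (Function('a')(t, q) = Add(0, Mul(-1, Mul(11, t))) = Add(0, Mul(-11, t)) = Mul(-11, t))
Function('w')(M, r) = 5 (Function('w')(M, r) = Add(10, -5) = 5)
Add(Add(Mul(Function('w')(133, 93), Pow(Function('a')(395, -474), -1)), Mul(233509, Pow(-198776, -1))), -367515) = Add(Add(Mul(5, Pow(Mul(-11, 395), -1)), Mul(233509, Pow(-198776, -1))), -367515) = Add(Add(Mul(5, Pow(-4345, -1)), Mul(233509, Rational(-1, 198776))), -367515) = Add(Add(Mul(5, Rational(-1, 4345)), Rational(-233509, 198776)), -367515) = Add(Add(Rational(-1, 869), Rational(-233509, 198776)), -367515) = Add(Rational(-203118097, 172736344), -367515) = Rational(-63483400583257, 172736344)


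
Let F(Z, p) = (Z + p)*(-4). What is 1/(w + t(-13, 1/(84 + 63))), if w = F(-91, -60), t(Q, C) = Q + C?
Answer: 147/86878 ≈ 0.0016920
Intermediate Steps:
F(Z, p) = -4*Z - 4*p
t(Q, C) = C + Q
w = 604 (w = -4*(-91) - 4*(-60) = 364 + 240 = 604)
1/(w + t(-13, 1/(84 + 63))) = 1/(604 + (1/(84 + 63) - 13)) = 1/(604 + (1/147 - 13)) = 1/(604 - 1910/147) = 1/(86878/147) = 147/86878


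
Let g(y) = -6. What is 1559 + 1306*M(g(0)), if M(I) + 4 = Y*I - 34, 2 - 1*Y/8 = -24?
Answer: -1677957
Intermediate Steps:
Y = 208 (Y = 16 - 8*(-24) = 16 + 192 = 208)
M(I) = -38 + 208*I (M(I) = -4 + (208*I - 34) = -4 + (-34 + 208*I) = -38 + 208*I)
1559 + 1306*M(g(0)) = 1559 + 1306*(-38 + 208*(-6)) = 1559 + 1306*(-38 - 1248) = 1559 + 1306*(-1286) = 1559 - 1679516 = -1677957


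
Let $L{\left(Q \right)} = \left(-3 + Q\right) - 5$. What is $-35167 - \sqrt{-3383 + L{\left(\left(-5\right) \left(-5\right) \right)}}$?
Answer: $-35167 - 3 i \sqrt{374} \approx -35167.0 - 58.017 i$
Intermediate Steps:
$L{\left(Q \right)} = -8 + Q$ ($L{\left(Q \right)} = \left(-3 + Q\right) - 5 = -8 + Q$)
$-35167 - \sqrt{-3383 + L{\left(\left(-5\right) \left(-5\right) \right)}} = -35167 - \sqrt{-3383 - -17} = -35167 - \sqrt{-3383 + \left(-8 + 25\right)} = -35167 - \sqrt{-3383 + 17} = -35167 - \sqrt{-3366} = -35167 - 3 i \sqrt{374}$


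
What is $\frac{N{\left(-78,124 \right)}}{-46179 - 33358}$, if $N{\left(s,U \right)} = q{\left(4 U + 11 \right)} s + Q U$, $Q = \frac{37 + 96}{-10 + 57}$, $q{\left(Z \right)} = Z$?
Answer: $\frac{1842170}{3738239} \approx 0.49279$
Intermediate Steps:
$Q = \frac{133}{47} \approx 2.8298$
$N{\left(s,U \right)} = \frac{133 U}{47} + s \left(11 + 4 U\right)$ ($N{\left(s,U \right)} = \left(4 U + 11\right) s + \frac{133 U}{47} = \left(11 + 4 U\right) s + \frac{133 U}{47} = s \left(11 + 4 U\right) + \frac{133 U}{47} = \frac{133 U}{47} + s \left(11 + 4 U\right)$)
$\frac{N{\left(-78,124 \right)}}{-46179 - 33358} = \frac{\frac{133}{47} \cdot 124 - 78 \left(11 + 4 \cdot 124\right)}{-46179 - 33358} = \frac{\frac{16492}{47} - 78 \left(11 + 496\right)}{-46179 - 33358} = \frac{\frac{16492}{47} - 39546}{-79537} = \left(\frac{16492}{47} - 39546\right) \left(- \frac{1}{79537}\right) = \left(- \frac{1842170}{47}\right) \left(- \frac{1}{79537}\right) = \frac{1842170}{3738239}$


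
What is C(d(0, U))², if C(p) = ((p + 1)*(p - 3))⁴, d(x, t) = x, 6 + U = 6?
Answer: 6561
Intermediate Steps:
U = 0 (U = -6 + 6 = 0)
C(p) = (1 + p)⁴*(-3 + p)⁴ (C(p) = ((1 + p)*(-3 + p))⁴ = (1 + p)⁴*(-3 + p)⁴)
C(d(0, U))² = ((1 + 0)⁴*(-3 + 0)⁴)² = (1⁴*(-3)⁴)² = (1*81)² = 81² = 6561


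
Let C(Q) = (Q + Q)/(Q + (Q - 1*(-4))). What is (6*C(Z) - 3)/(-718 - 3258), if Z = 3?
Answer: -3/19880 ≈ -0.00015091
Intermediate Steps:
C(Q) = 2*Q/(4 + 2*Q) (C(Q) = (2*Q)/(Q + (Q + 4)) = (2*Q)/(Q + (4 + Q)) = (2*Q)/(4 + 2*Q) = 2*Q/(4 + 2*Q))
(6*C(Z) - 3)/(-718 - 3258) = (6*(3/(2 + 3)) - 3)/(-718 - 3258) = (6*(3/5) - 3)/(-3976) = (6*(3*(⅕)) - 3)*(-1/3976) = (6*(⅗) - 3)*(-1/3976) = (18/5 - 3)*(-1/3976) = (⅗)*(-1/3976) = -3/19880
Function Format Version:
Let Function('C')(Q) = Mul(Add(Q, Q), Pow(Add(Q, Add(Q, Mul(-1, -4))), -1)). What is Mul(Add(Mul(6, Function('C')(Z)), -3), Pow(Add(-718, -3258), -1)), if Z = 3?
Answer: Rational(-3, 19880) ≈ -0.00015091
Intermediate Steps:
Function('C')(Q) = Mul(2, Q, Pow(Add(4, Mul(2, Q)), -1)) (Function('C')(Q) = Mul(Mul(2, Q), Pow(Add(Q, Add(Q, 4)), -1)) = Mul(Mul(2, Q), Pow(Add(Q, Add(4, Q)), -1)) = Mul(Mul(2, Q), Pow(Add(4, Mul(2, Q)), -1)) = Mul(2, Q, Pow(Add(4, Mul(2, Q)), -1)))
Mul(Add(Mul(6, Function('C')(Z)), -3), Pow(Add(-718, -3258), -1)) = Mul(Add(Mul(6, Mul(3, Pow(Add(2, 3), -1))), -3), Pow(Add(-718, -3258), -1)) = Mul(Add(Mul(6, Mul(3, Pow(5, -1))), -3), Pow(-3976, -1)) = Mul(Add(Mul(6, Mul(3, Rational(1, 5))), -3), Rational(-1, 3976)) = Mul(Add(Mul(6, Rational(3, 5)), -3), Rational(-1, 3976)) = Mul(Add(Rational(18, 5), -3), Rational(-1, 3976)) = Mul(Rational(3, 5), Rational(-1, 3976)) = Rational(-3, 19880)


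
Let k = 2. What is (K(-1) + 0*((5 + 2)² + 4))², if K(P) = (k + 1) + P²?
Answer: 16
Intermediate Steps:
K(P) = 3 + P² (K(P) = (2 + 1) + P² = 3 + P²)
(K(-1) + 0*((5 + 2)² + 4))² = ((3 + (-1)²) + 0*((5 + 2)² + 4))² = ((3 + 1) + 0*(7² + 4))² = (4 + 0*(49 + 4))² = (4 + 0*53)² = (4 + 0)² = 4² = 16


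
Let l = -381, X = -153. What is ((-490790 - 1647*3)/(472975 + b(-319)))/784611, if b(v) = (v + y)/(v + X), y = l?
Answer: -58496258/43790101058475 ≈ -1.3358e-6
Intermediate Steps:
y = -381
b(v) = (-381 + v)/(-153 + v) (b(v) = (v - 381)/(v - 153) = (-381 + v)/(-153 + v))
((-490790 - 1647*3)/(472975 + b(-319)))/784611 = ((-490790 - 1647*3)/(472975 + (-381 - 319)/(-153 - 319)))/784611 = ((-490790 - 4941)/(472975 - 700/(-472)))*(1/784611) = -495731/(472975 - 1/472*(-700))*(1/784611) = -495731/(472975 + 175/118)*(1/784611) = -495731/55811225/118*(1/784611) = -495731*118/55811225*(1/784611) = -58496258/55811225*1/784611 = -58496258/43790101058475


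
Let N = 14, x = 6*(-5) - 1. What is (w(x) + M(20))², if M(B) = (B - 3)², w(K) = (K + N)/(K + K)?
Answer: 321664225/3844 ≈ 83680.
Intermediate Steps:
x = -31 (x = -30 - 1 = -31)
w(K) = (14 + K)/(2*K) (w(K) = (K + 14)/(K + K) = (14 + K)/((2*K)) = (14 + K)*(1/(2*K)) = (14 + K)/(2*K))
M(B) = (-3 + B)²
(w(x) + M(20))² = ((½)*(14 - 31)/(-31) + (-3 + 20)²)² = ((½)*(-1/31)*(-17) + 17²)² = (17/62 + 289)² = (17935/62)² = 321664225/3844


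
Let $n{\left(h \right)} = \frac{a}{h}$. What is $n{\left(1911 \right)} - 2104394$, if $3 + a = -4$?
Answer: $- \frac{574499563}{273} \approx -2.1044 \cdot 10^{6}$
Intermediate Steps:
$a = -7$ ($a = -3 - 4 = -7$)
$n{\left(h \right)} = - \frac{7}{h}$
$n{\left(1911 \right)} - 2104394 = - \frac{7}{1911} - 2104394 = \left(-7\right) \frac{1}{1911} - 2104394 = - \frac{1}{273} - 2104394 = - \frac{574499563}{273}$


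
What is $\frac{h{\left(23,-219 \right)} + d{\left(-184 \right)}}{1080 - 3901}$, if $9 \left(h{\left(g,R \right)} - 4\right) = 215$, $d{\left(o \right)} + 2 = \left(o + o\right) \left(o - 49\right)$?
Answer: $- \frac{771929}{25389} \approx -30.404$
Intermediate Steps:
$d{\left(o \right)} = -2 + 2 o \left(-49 + o\right)$ ($d{\left(o \right)} = -2 + \left(o + o\right) \left(o - 49\right) = -2 + 2 o \left(-49 + o\right)$)
$h{\left(g,R \right)} = \frac{251}{9}$ ($h{\left(g,R \right)} = 4 + \frac{1}{9} \cdot 215 = 4 + \frac{215}{9} = \frac{251}{9}$)
$\frac{h{\left(23,-219 \right)} + d{\left(-184 \right)}}{1080 - 3901} = \frac{\frac{251}{9} - \left(-18030 - 67712\right)}{1080 - 3901} = \frac{\frac{251}{9} + \left(-2 + 18032 + 2 \cdot 33856\right)}{-2821} = \left(\frac{251}{9} + \left(-2 + 18032 + 67712\right)\right) \left(- \frac{1}{2821}\right) = \left(\frac{251}{9} + 85742\right) \left(- \frac{1}{2821}\right) = \frac{771929}{9} \left(- \frac{1}{2821}\right) = - \frac{771929}{25389}$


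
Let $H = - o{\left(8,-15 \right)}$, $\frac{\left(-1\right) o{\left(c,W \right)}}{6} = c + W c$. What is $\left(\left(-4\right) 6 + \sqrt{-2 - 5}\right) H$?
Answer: $16128 - 672 i \sqrt{7} \approx 16128.0 - 1777.9 i$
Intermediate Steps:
$o{\left(c,W \right)} = - 6 c - 6 W c$ ($o{\left(c,W \right)} = - 6 \left(c + W c\right) = - 6 c - 6 W c$)
$H = -672$ ($H = - \left(-6\right) 8 \left(1 - 15\right) = - \left(-6\right) 8 \left(-14\right) = \left(-1\right) 672 = -672$)
$\left(\left(-4\right) 6 + \sqrt{-2 - 5}\right) H = \left(\left(-4\right) 6 + \sqrt{-2 - 5}\right) \left(-672\right) = \left(-24 + \sqrt{-7}\right) \left(-672\right) = \left(-24 + i \sqrt{7}\right) \left(-672\right) = 16128 - 672 i \sqrt{7}$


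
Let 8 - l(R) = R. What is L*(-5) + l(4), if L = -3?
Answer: 19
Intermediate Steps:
l(R) = 8 - R
L*(-5) + l(4) = -3*(-5) + (8 - 1*4) = 15 + (8 - 4) = 15 + 4 = 19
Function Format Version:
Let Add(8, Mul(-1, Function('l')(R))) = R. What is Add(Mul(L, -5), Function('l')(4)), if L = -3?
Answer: 19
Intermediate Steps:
Function('l')(R) = Add(8, Mul(-1, R))
Add(Mul(L, -5), Function('l')(4)) = Add(Mul(-3, -5), Add(8, Mul(-1, 4))) = Add(15, Add(8, -4)) = Add(15, 4) = 19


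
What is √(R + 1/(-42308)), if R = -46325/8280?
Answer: I*√47679325038898/2919252 ≈ 2.3653*I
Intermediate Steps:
R = -9265/1656 (R = -46325*1/8280 = -9265/1656 ≈ -5.5948)
√(R + 1/(-42308)) = √(-9265/1656 + 1/(-42308)) = √(-9265/1656 - 1/42308) = √(-97996319/17515512) = I*√47679325038898/2919252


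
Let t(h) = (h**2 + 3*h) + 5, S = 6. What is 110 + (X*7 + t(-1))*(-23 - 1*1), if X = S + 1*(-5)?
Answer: -130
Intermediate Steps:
t(h) = 5 + h**2 + 3*h
X = 1 (X = 6 + 1*(-5) = 6 - 5 = 1)
110 + (X*7 + t(-1))*(-23 - 1*1) = 110 + (1*7 + (5 + (-1)**2 + 3*(-1)))*(-23 - 1*1) = 110 + (7 + (5 + 1 - 3))*(-23 - 1) = 110 + (7 + 3)*(-24) = 110 + 10*(-24) = 110 - 240 = -130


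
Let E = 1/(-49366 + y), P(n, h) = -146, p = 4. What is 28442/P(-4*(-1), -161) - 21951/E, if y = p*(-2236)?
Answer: 93437270909/73 ≈ 1.2800e+9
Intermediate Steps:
y = -8944 (y = 4*(-2236) = -8944)
E = -1/58310 (E = 1/(-49366 - 8944) = 1/(-58310) = -1/58310 ≈ -1.7150e-5)
28442/P(-4*(-1), -161) - 21951/E = 28442/(-146) - 21951/(-1/58310) = 28442*(-1/146) - 21951*(-58310) = -14221/73 + 1279962810 = 93437270909/73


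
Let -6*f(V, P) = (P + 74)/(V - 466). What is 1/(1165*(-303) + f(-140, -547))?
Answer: -3636/1283490293 ≈ -2.8329e-6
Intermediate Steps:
f(V, P) = -(74 + P)/(6*(-466 + V)) (f(V, P) = -(P + 74)/(6*(V - 466)) = -(74 + P)/(6*(-466 + V)))
1/(1165*(-303) + f(-140, -547)) = 1/(1165*(-303) + (-74 - 1*(-547))/(6*(-466 - 140))) = 1/(-352995 + (⅙)*(-74 + 547)/(-606)) = 1/(-352995 + (⅙)*(-1/606)*473) = 1/(-352995 - 473/3636) = 1/(-1283490293/3636) = -3636/1283490293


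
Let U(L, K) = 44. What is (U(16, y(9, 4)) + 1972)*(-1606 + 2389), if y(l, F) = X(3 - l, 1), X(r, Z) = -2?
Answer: 1578528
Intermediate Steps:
y(l, F) = -2
(U(16, y(9, 4)) + 1972)*(-1606 + 2389) = (44 + 1972)*(-1606 + 2389) = 2016*783 = 1578528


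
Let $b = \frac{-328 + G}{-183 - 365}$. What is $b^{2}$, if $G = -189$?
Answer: $\frac{267289}{300304} \approx 0.89006$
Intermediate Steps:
$b = \frac{517}{548}$ ($b = \frac{-328 - 189}{-183 - 365} = - \frac{517}{-548} = \left(-517\right) \left(- \frac{1}{548}\right) = \frac{517}{548} \approx 0.94343$)
$b^{2} = \left(\frac{517}{548}\right)^{2} = \frac{267289}{300304}$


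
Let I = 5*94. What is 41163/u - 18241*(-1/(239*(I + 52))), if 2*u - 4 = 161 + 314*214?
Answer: 396536521/289787022 ≈ 1.3684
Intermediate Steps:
I = 470
u = 67361/2 (u = 2 + (161 + 314*214)/2 = 2 + (161 + 67196)/2 = 2 + (½)*67357 = 2 + 67357/2 = 67361/2 ≈ 33681.)
41163/u - 18241*(-1/(239*(I + 52))) = 41163/(67361/2) - 18241*(-1/(239*(470 + 52))) = 41163*(2/67361) - 18241/(522*(-239)) = 82326/67361 - 18241/(-124758) = 82326/67361 - 18241*(-1/124758) = 82326/67361 + 629/4302 = 396536521/289787022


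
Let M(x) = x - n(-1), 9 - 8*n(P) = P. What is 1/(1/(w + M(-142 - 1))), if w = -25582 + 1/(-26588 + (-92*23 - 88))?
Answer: -740710191/28792 ≈ -25726.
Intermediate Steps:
n(P) = 9/8 - P/8
w = -736556945/28792 (w = -25582 + 1/(-26588 + (-2116 - 88)) = -25582 + 1/(-26588 - 2204) = -25582 + 1/(-28792) = -25582 - 1/28792 = -736556945/28792 ≈ -25582.)
M(x) = -5/4 + x (M(x) = x - (9/8 - ⅛*(-1)) = x - (9/8 + ⅛) = x - 1*5/4 = x - 5/4 = -5/4 + x)
1/(1/(w + M(-142 - 1))) = 1/(1/(-736556945/28792 + (-5/4 + (-142 - 1)))) = 1/(1/(-736556945/28792 + (-5/4 - 143))) = 1/(1/(-736556945/28792 - 577/4)) = 1/(1/(-740710191/28792)) = 1/(-28792/740710191) = -740710191/28792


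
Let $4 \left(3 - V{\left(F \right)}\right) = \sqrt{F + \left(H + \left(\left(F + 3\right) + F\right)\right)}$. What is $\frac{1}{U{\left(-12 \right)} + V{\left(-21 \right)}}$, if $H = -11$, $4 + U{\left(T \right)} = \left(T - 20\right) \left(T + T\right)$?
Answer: $\frac{12272}{9412695} + \frac{4 i \sqrt{71}}{9412695} \approx 0.0013038 + 3.5808 \cdot 10^{-6} i$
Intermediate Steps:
$U{\left(T \right)} = -4 + 2 T \left(-20 + T\right)$ ($U{\left(T \right)} = -4 + \left(T - 20\right) \left(T + T\right) = -4 + \left(-20 + T\right) 2 T = -4 + 2 T \left(-20 + T\right)$)
$V{\left(F \right)} = 3 - \frac{\sqrt{-8 + 3 F}}{4}$ ($V{\left(F \right)} = 3 - \frac{\sqrt{F + \left(-11 + \left(\left(F + 3\right) + F\right)\right)}}{4} = 3 - \frac{\sqrt{F + \left(-11 + \left(\left(3 + F\right) + F\right)\right)}}{4} = 3 - \frac{\sqrt{F + \left(-11 + \left(3 + 2 F\right)\right)}}{4} = 3 - \frac{\sqrt{F + \left(-8 + 2 F\right)}}{4} = 3 - \frac{\sqrt{-8 + 3 F}}{4}$)
$\frac{1}{U{\left(-12 \right)} + V{\left(-21 \right)}} = \frac{1}{\left(-4 - -480 + 2 \left(-12\right)^{2}\right) + \left(3 - \frac{\sqrt{-8 + 3 \left(-21\right)}}{4}\right)} = \frac{1}{\left(-4 + 480 + 2 \cdot 144\right) + \left(3 - \frac{\sqrt{-8 - 63}}{4}\right)} = \frac{1}{\left(-4 + 480 + 288\right) + \left(3 - \frac{\sqrt{-71}}{4}\right)} = \frac{1}{764 + \left(3 - \frac{i \sqrt{71}}{4}\right)} = \frac{1}{767 - \frac{i \sqrt{71}}{4}}$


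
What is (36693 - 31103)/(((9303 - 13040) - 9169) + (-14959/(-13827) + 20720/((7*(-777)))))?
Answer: -541050510/1249422841 ≈ -0.43304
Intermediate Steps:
(36693 - 31103)/(((9303 - 13040) - 9169) + (-14959/(-13827) + 20720/((7*(-777))))) = 5590/((-3737 - 9169) + (-14959*(-1/13827) + 20720/(-5439))) = 5590/(-12906 + (14959/13827 + 20720*(-1/5439))) = 5590/(-12906 + (14959/13827 - 80/21)) = 5590/(-12906 - 264007/96789) = 5590/(-1249422841/96789) = 5590*(-96789/1249422841) = -541050510/1249422841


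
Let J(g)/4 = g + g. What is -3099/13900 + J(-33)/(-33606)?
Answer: -16745899/77853900 ≈ -0.21509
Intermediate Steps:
J(g) = 8*g (J(g) = 4*(g + g) = 4*(2*g) = 8*g)
-3099/13900 + J(-33)/(-33606) = -3099/13900 + (8*(-33))/(-33606) = -3099*1/13900 - 264*(-1/33606) = -3099/13900 + 44/5601 = -16745899/77853900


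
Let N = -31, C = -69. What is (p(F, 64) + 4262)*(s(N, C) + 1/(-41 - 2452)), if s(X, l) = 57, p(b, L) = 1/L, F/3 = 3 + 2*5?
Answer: 3230039575/13296 ≈ 2.4293e+5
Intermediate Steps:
F = 39 (F = 3*(3 + 2*5) = 3*(3 + 10) = 3*13 = 39)
(p(F, 64) + 4262)*(s(N, C) + 1/(-41 - 2452)) = (1/64 + 4262)*(57 + 1/(-41 - 2452)) = (1/64 + 4262)*(57 + 1/(-2493)) = 272769*(57 - 1/2493)/64 = (272769/64)*(142100/2493) = 3230039575/13296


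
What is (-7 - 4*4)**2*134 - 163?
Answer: 70723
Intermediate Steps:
(-7 - 4*4)**2*134 - 163 = (-7 - 16)**2*134 - 163 = (-23)**2*134 - 163 = 529*134 - 163 = 70886 - 163 = 70723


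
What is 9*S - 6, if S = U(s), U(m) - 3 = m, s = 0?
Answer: 21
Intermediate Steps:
U(m) = 3 + m
S = 3 (S = 3 + 0 = 3)
9*S - 6 = 9*3 - 6 = 27 - 6 = 21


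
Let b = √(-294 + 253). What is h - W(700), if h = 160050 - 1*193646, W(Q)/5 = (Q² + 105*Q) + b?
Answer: -2851096 - 5*I*√41 ≈ -2.8511e+6 - 32.016*I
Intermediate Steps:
b = I*√41 (b = √(-41) = I*√41 ≈ 6.4031*I)
W(Q) = 5*Q² + 525*Q + 5*I*√41 (W(Q) = 5*((Q² + 105*Q) + I*√41) = 5*(Q² + 105*Q + I*√41) = 5*Q² + 525*Q + 5*I*√41)
h = -33596 (h = 160050 - 193646 = -33596)
h - W(700) = -33596 - (5*700² + 525*700 + 5*I*√41) = -33596 - (5*490000 + 367500 + 5*I*√41) = -33596 - (2450000 + 367500 + 5*I*√41) = -33596 - (2817500 + 5*I*√41) = -33596 + (-2817500 - 5*I*√41) = -2851096 - 5*I*√41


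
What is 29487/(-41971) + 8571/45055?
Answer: -968803344/1891003405 ≈ -0.51232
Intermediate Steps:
29487/(-41971) + 8571/45055 = 29487*(-1/41971) + 8571*(1/45055) = -29487/41971 + 8571/45055 = -968803344/1891003405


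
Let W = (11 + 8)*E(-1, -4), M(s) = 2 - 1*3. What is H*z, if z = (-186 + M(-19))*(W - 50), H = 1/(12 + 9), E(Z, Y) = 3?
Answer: -187/3 ≈ -62.333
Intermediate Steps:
M(s) = -1 (M(s) = 2 - 3 = -1)
H = 1/21 ≈ 0.047619
W = 57 (W = (11 + 8)*3 = 19*3 = 57)
z = -1309 (z = (-186 - 1)*(57 - 50) = -187*7 = -1309)
H*z = (1/21)*(-1309) = -187/3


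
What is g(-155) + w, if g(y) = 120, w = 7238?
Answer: 7358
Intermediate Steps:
g(-155) + w = 120 + 7238 = 7358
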